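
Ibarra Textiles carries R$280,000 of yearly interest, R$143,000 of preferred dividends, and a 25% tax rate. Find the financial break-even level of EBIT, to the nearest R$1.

Preferred dividends are paid after tax, so their pre-tax equivalent is R$143,000 ÷ (1 − 0.25) = R$190,666.67.
EPS = 0 when EBIT covers interest plus the pre-tax preferred burden: R$280,000 + R$190,666.67 = R$470,666.67.

R$470,667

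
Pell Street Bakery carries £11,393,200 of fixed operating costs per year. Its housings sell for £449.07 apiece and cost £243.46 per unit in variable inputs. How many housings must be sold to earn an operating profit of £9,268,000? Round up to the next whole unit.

100,488 housings

Unit CM = price − variable cost = £449.07 − £243.46 = £205.61.
Required volume = (fixed costs + target profit) ÷ CM = (£11,393,200 + £9,268,000) ÷ £205.61 = 100,487.33, so 100,488 housings.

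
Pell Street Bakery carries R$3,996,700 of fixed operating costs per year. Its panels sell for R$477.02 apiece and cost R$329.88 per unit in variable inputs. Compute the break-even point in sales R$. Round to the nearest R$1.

R$12,957,087

Contribution margin per unit = R$477.02 − R$329.88 = R$147.14, a CM ratio of R$147.14 ÷ R$477.02 = 0.3085.
Break-even revenue = fixed costs × price ÷ CM = R$3,996,700 × R$477.02 ÷ R$147.14 = R$12,957,087.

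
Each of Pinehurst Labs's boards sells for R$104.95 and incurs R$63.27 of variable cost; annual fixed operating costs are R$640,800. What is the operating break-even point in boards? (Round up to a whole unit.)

Unit CM = price − variable cost = R$104.95 − R$63.27 = R$41.68.
Break-even Q = R$640,800 / R$41.68 = 15,374.28 → 15,375 boards.

15,375 boards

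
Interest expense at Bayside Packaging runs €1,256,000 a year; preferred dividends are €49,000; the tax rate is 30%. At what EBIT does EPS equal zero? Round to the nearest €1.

€1,326,000

Preferred dividends are paid after tax, so their pre-tax equivalent is €49,000 ÷ (1 − 0.30) = €70,000.00.
EPS = 0 when EBIT covers interest plus the pre-tax preferred burden: €1,256,000 + €70,000.00 = €1,326,000.00.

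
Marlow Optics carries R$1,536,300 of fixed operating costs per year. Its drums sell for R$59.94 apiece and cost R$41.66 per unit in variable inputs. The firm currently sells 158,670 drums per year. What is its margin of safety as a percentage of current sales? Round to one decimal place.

Contribution margin per unit = R$59.94 − R$41.66 = R$18.28. Break-even units = R$1,536,300 ÷ R$18.28 = 84,042.67; break-even revenue = 84,042.67 × R$59.94 = R$5,037,517.61.
Current sales = 158,670 × R$59.94 = R$9,510,679.80.
Margin of safety = (R$9,510,679.80 − R$5,037,517.61) ÷ R$9,510,679.80 = 47.0%.

47.0%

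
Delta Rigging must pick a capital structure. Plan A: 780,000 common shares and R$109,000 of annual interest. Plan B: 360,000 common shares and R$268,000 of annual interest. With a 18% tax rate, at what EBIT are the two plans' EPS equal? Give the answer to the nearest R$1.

R$404,286

Set EPS_A = EPS_B: (EBIT − R$109,000)(1 − 0.18) ÷ 780,000 = (EBIT − R$268,000)(1 − 0.18) ÷ 360,000.
The (1 − t) factor cancels: (EBIT − 109,000) × 360,000 = (EBIT − 268,000) × 780,000.
Solving, EBIT = (268,000·780,000 − 109,000·360,000) / (780,000 − 360,000) = 169,800,000,000 / 420,000 = 404,285.71.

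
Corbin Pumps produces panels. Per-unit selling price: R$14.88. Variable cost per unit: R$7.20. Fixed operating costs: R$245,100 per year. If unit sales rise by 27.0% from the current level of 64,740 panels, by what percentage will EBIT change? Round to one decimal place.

Total contribution margin = 64,740 × R$7.68 = R$497,203.20.
Subtracting fixed costs: EBIT = R$497,203.20 − R$245,100 = R$252,103.20.
So DOL = total CM / EBIT = R$497,203.20 / R$252,103.20 = 1.9722.
Operating income changes by 1.9722 × +27.0% = +53.2%.

+53.2%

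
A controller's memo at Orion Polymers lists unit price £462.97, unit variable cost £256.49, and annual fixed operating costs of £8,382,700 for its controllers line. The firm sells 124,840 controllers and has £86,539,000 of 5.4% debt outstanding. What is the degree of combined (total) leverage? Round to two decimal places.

Total contribution margin = 124,840 × £206.48 = £25,776,963.20.
EBIT = £25,776,963.20 − £8,382,700 = £17,394,263.20. Interest = £4,673,106.00, so EBIT − I = £12,721,157.20.
Degree of total leverage = total CM / (EBIT − interest) = £25,776,963.20 / £12,721,157.20 = 2.0263.

2.03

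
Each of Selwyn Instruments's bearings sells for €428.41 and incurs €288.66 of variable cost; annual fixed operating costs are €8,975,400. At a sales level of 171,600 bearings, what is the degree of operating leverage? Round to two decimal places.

Contribution at this volume is 171,600 × €139.75 = €23,981,100.00.
EBIT = €23,981,100.00 − €8,975,400 = €15,005,700.00.
DOL = contribution ÷ EBIT = €23,981,100.00 ÷ €15,005,700.00 = 1.5981.

1.60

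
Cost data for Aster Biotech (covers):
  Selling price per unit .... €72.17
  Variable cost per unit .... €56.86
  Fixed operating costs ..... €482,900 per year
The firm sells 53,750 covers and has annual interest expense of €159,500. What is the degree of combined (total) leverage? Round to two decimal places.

Contribution at this volume is 53,750 × €15.31 = €822,912.50.
EBIT = €822,912.50 − €482,900 = €340,012.50. Interest = €159,500.00.
DOL = €822,912.50 ÷ €340,012.50 = 2.4202; DFL = €340,012.50 ÷ €180,512.50 = 1.8836.
Combined leverage = 2.4202 × 1.8836 = 4.5587.

4.56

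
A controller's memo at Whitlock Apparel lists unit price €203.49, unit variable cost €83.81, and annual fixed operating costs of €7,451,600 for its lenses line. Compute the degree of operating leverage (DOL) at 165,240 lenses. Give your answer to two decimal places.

1.60

Total contribution margin = 165,240 × €119.68 = €19,775,923.20.
EBIT = €19,775,923.20 − €7,451,600 = €12,324,323.20.
DOL = contribution ÷ EBIT = €19,775,923.20 ÷ €12,324,323.20 = 1.6046.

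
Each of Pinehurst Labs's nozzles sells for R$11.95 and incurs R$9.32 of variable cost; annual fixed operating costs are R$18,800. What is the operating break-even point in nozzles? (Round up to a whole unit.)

Each unit contributes R$11.95 − R$9.32 = R$2.63.
Units to break even: R$18,800 ÷ R$2.63 = 7,148.29, rounded up to 7,149.

7,149 nozzles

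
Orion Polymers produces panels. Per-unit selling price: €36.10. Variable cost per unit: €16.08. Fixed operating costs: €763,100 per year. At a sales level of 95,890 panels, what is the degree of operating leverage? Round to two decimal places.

1.66

At 95,890 units, contribution = 95,890 × €20.02 = €1,919,717.80.
Subtracting fixed costs: EBIT = €1,919,717.80 − €763,100 = €1,156,617.80.
So DOL = total CM / EBIT = €1,919,717.80 / €1,156,617.80 = 1.6598.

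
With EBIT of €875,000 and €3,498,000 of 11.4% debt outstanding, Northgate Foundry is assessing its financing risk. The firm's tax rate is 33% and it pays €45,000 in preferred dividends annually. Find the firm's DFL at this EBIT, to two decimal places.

Interest = €398,772.00.
Preferred dividends grossed up pre-tax: €45,000 / (1 − 0.33) = €67,164.18.
DFL = EBIT ÷ [EBIT − I − D_p/(1−t)] = €875,000 ÷ [€875,000 − €398,772.00 − €67,164.18] = €875,000 ÷ €409,063.82 = 2.1390.

2.14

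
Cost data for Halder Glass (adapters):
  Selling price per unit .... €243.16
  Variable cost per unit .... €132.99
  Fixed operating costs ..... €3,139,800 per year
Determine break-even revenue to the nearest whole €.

CM per unit = €243.16 − €132.99 = €110.17; CM ratio = €110.17 / €243.16 = 0.4531.
Break-even revenue = fixed costs × price ÷ CM = €3,139,800 × €243.16 ÷ €110.17 = €6,929,961.

€6,929,961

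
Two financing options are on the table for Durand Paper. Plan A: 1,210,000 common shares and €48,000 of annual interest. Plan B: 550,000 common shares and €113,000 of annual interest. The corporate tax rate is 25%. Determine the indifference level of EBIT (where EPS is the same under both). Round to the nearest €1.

Set EPS_A = EPS_B: (EBIT − €48,000)(1 − 0.25) ÷ 1,210,000 = (EBIT − €113,000)(1 − 0.25) ÷ 550,000.
Cancelling (1 − t) and cross-multiplying: 550,000·(EBIT − 48,000) = 1,210,000·(EBIT − 113,000).
EBIT × (1,210,000 − 550,000) = 113,000 × 1,210,000 − 48,000 × 550,000 = 110,330,000,000, so EBIT = 110,330,000,000 ÷ 660,000 = 167,166.67.

€167,167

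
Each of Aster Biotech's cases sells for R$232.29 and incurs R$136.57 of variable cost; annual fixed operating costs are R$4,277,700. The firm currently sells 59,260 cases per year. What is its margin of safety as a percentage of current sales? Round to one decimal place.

Unit CM = price − variable cost = R$232.29 − R$136.57 = R$95.72. Break-even units = R$4,277,700 ÷ R$95.72 = 44,689.72; break-even revenue = 44,689.72 × R$232.29 = R$10,380,975.06.
Current sales = 59,260 × R$232.29 = R$13,765,505.40.
Margin of safety = (R$13,765,505.40 − R$10,380,975.06) ÷ R$13,765,505.40 = 24.6%.

24.6%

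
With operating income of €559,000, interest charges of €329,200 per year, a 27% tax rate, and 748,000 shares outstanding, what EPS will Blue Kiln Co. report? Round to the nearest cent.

€0.22

Interest = €329,200.00, so EBT = €559,000 − €329,200.00 = €229,800.00.
After tax at 27%: net income = €229,800.00 × 0.73 = €167,754.00.
EPS = €167,754.00 ÷ 748,000 = €0.22.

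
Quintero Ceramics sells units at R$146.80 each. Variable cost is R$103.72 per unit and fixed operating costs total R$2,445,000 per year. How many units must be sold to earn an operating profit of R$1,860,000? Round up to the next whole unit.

99,931 units

Each unit contributes R$146.80 − R$103.72 = R$43.08.
Required volume = (fixed costs + target profit) ÷ CM = (R$2,445,000 + R$1,860,000) ÷ R$43.08 = 99,930.36, so 99,931 units.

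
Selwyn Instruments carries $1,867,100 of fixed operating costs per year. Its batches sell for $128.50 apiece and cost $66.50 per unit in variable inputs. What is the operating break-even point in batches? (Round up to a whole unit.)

Contribution margin per unit = $128.50 − $66.50 = $62.00.
Break-even volume = fixed costs ÷ CM per unit = $1,867,100 ÷ $62.00 = 30,114.52, so 30,115 batches.

30,115 batches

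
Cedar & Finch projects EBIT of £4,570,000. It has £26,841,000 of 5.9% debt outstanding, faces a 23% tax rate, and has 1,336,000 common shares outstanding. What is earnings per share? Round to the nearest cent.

Interest = £1,583,619.00, so EBT = £4,570,000 − £1,583,619.00 = £2,986,381.00.
After tax at 23%: net income = £2,986,381.00 × 0.77 = £2,299,513.37.
Per share: £2,299,513.37 / 1,336,000 shares = £1.72.

£1.72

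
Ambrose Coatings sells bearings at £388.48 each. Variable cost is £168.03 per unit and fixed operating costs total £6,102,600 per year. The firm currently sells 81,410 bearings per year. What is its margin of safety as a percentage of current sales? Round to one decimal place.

Each unit contributes £388.48 − £168.03 = £220.45. Break-even units = £6,102,600 ÷ £220.45 = 27,682.47; break-even revenue = 27,682.47 × £388.48 = £10,754,085.04.
Current sales = 81,410 × £388.48 = £31,626,156.80.
Margin of safety = (£31,626,156.80 − £10,754,085.04) ÷ £31,626,156.80 = 66.0%.

66.0%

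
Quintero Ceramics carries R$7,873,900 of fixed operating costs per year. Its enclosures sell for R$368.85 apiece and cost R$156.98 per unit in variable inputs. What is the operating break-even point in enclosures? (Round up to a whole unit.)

37,164 enclosures

Contribution margin per unit = R$368.85 − R$156.98 = R$211.87.
Break-even volume = fixed costs ÷ CM per unit = R$7,873,900 ÷ R$211.87 = 37,163.83, so 37,164 enclosures.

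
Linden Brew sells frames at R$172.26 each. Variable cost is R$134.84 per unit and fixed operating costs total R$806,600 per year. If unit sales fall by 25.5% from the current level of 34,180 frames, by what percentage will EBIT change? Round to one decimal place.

Contribution at this volume is 34,180 × R$37.42 = R$1,279,015.60.
EBIT = R$1,279,015.60 − R$806,600 = R$472,415.60.
Degree of operating leverage = R$1,279,015.60 / R$472,415.60 = 2.7074.
Operating income changes by 2.7074 × -25.5% = -69.0%.

-69.0%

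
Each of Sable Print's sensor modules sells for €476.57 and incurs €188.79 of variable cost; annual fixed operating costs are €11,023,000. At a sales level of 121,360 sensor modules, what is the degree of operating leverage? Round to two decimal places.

1.46

At 121,360 units, contribution = 121,360 × €287.78 = €34,924,980.80.
Subtracting fixed costs: EBIT = €34,924,980.80 − €11,023,000 = €23,901,980.80.
Degree of operating leverage = €34,924,980.80 / €23,901,980.80 = 1.4612.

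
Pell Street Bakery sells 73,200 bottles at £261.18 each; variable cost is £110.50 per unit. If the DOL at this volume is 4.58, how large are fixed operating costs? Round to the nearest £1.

At 73,200 units, contribution = 73,200 × £150.68 = £11,029,776.00.
DOL = contribution / EBIT, so EBIT = £11,029,776.00 / 4.58 = £2,408,248.03.
And FC = contribution − EBIT = £11,029,776.00 − £2,408,248.03 = £8,621,528.

£8,621,528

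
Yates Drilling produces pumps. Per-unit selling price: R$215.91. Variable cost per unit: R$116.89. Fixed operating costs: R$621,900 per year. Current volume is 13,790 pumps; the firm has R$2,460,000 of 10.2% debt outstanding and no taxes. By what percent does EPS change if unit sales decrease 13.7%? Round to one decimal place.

Total contribution margin = 13,790 × R$99.02 = R$1,365,485.80.
EBIT = R$1,365,485.80 − R$621,900 = R$743,585.80.
After interest of R$250,920.00, pre-tax earnings = R$492,665.80.
Degree of combined leverage = contribution ÷ (EBIT − I) = R$1,365,485.80 ÷ R$492,665.80 = 2.7716.
EPS therefore changes by 2.7716 × (-13.7%) = -38.0%.

-38.0%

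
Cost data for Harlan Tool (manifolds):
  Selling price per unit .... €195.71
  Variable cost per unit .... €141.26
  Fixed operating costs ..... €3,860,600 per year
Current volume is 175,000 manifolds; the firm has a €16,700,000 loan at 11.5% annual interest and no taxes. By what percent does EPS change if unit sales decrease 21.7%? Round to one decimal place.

-55.2%

At 175,000 units, contribution = 175,000 × €54.45 = €9,528,750.00.
EBIT = €9,528,750.00 − €3,860,600 = €5,668,150.00.
After interest of €1,920,500.00, pre-tax earnings = €3,747,650.00.
DCL = total CM / (EBIT − I) = €9,528,750.00 / €3,747,650.00 = 2.5426.
%ΔEPS = DCL × %ΔSales = 2.5426 × -21.7% = -55.2%.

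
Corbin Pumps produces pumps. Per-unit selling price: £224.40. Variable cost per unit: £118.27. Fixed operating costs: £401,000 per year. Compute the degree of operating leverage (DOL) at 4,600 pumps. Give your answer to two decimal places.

5.60

Contribution at this volume is 4,600 × £106.13 = £488,198.00.
EBIT = £488,198.00 − £401,000 = £87,198.00.
Degree of operating leverage = £488,198.00 / £87,198.00 = 5.5987.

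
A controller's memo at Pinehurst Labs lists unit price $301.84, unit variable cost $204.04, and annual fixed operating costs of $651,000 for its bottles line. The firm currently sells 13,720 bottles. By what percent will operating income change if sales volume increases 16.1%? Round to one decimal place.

+31.3%

Contribution at this volume is 13,720 × $97.80 = $1,341,816.00.
EBIT = $1,341,816.00 − $651,000 = $690,816.00.
So DOL = total CM / EBIT = $1,341,816.00 / $690,816.00 = 1.9424.
%ΔEBIT = DOL × %ΔSales = 1.9424 × +16.1% = +31.3%.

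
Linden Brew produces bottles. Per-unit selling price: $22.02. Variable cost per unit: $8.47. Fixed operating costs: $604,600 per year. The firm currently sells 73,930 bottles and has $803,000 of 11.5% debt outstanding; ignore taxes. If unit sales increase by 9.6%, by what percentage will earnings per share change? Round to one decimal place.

+31.6%

At 73,930 units, contribution = 73,930 × $13.55 = $1,001,751.50.
EBIT = $1,001,751.50 − $604,600 = $397,151.50.
Interest = $92,345.00, so EBIT − I = $304,806.50.
DCL = total CM / (EBIT − I) = $1,001,751.50 / $304,806.50 = 3.2865.
EPS therefore changes by 3.2865 × (+9.6%) = +31.6%.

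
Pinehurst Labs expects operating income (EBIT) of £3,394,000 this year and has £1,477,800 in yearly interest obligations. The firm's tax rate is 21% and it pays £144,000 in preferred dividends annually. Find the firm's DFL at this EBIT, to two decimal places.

Interest = £1,477,800.00.
Preferred dividends grossed up pre-tax: £144,000 / (1 − 0.21) = £182,278.48.
DFL = EBIT ÷ [EBIT − I − D_p/(1−t)] = £3,394,000 ÷ [£3,394,000 − £1,477,800.00 − £182,278.48] = £3,394,000 ÷ £1,733,921.52 = 1.9574.

1.96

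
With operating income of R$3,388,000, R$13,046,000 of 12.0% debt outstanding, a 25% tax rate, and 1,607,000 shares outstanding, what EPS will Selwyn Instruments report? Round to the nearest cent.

R$0.85

Interest = R$1,565,520.00, so EBT = R$3,388,000 − R$1,565,520.00 = R$1,822,480.00.
After tax at 25%: net income = R$1,822,480.00 × 0.75 = R$1,366,860.00.
EPS = R$1,366,860.00 ÷ 1,607,000 = R$0.85.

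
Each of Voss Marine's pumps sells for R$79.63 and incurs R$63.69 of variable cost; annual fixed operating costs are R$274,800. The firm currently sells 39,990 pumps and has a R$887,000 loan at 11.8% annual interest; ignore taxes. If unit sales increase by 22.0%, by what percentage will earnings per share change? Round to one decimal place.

Contribution at this volume is 39,990 × R$15.94 = R$637,440.60.
Subtracting fixed costs: EBIT = R$637,440.60 − R$274,800 = R$362,640.60.
Interest = R$104,666.00, so EBIT − I = R$257,974.60.
Degree of combined leverage = contribution ÷ (EBIT − I) = R$637,440.60 ÷ R$257,974.60 = 2.4709.
EPS therefore changes by 2.4709 × (+22.0%) = +54.4%.

+54.4%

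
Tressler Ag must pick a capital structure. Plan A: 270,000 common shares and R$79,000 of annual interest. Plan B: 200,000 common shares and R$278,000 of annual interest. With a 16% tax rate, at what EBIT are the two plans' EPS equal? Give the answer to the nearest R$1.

R$846,571

Set EPS_A = EPS_B: (EBIT − R$79,000)(1 − 0.16) ÷ 270,000 = (EBIT − R$278,000)(1 − 0.16) ÷ 200,000.
The (1 − t) factor cancels: (EBIT − 79,000) × 200,000 = (EBIT − 278,000) × 270,000.
EBIT × (270,000 − 200,000) = 278,000 × 270,000 − 79,000 × 200,000 = 59,260,000,000, so EBIT = 59,260,000,000 ÷ 70,000 = 846,571.43.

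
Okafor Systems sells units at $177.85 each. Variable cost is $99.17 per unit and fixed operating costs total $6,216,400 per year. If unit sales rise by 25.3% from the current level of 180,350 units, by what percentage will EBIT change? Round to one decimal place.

+45.0%

At 180,350 units, contribution = 180,350 × $78.68 = $14,189,938.00.
Operating income = contribution − fixed costs = $14,189,938.00 − $6,216,400 = $7,973,538.00.
So DOL = total CM / EBIT = $14,189,938.00 / $7,973,538.00 = 1.7796.
So EBIT moves 1.7796 × (+25.3%) = +45.0%.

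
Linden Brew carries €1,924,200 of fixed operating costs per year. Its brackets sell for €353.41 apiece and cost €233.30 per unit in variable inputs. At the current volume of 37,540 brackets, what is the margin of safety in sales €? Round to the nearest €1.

€7,605,272

Contribution margin per unit = €353.41 − €233.30 = €120.11. Break-even units = €1,924,200 ÷ €120.11 = 16,020.31; break-even revenue = 16,020.31 × €353.41 = €5,661,739.42.
Current sales = 37,540 × €353.41 = €13,267,011.40.
Margin of safety = €13,267,011.40 − €5,661,739.42 = €7,605,272.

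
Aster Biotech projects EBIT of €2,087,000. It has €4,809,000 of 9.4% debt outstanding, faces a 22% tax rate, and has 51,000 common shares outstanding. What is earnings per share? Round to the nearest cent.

Pre-tax income = €2,087,000 − €452,046.00 = €1,634,954.00.
After tax at 22%: net income = €1,634,954.00 × 0.78 = €1,275,264.12.
Per share: €1,275,264.12 / 51,000 shares = €25.01.

€25.01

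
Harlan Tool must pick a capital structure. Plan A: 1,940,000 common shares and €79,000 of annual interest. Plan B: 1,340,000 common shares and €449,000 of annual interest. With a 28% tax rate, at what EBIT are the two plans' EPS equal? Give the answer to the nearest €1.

€1,275,333

At indifference, (EBIT − 79,000)(1 − t)/1,940,000 = (EBIT − 449,000)(1 − t)/1,340,000.
The (1 − t) factor cancels: (EBIT − 79,000) × 1,340,000 = (EBIT − 449,000) × 1,940,000.
EBIT × (1,940,000 − 1,340,000) = 449,000 × 1,940,000 − 79,000 × 1,340,000 = 765,200,000,000, so EBIT = 765,200,000,000 ÷ 600,000 = 1,275,333.33.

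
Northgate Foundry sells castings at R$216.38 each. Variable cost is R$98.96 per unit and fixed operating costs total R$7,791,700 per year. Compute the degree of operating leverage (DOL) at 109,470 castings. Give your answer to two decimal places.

2.54

Total contribution margin = 109,470 × R$117.42 = R$12,853,967.40.
Subtracting fixed costs: EBIT = R$12,853,967.40 − R$7,791,700 = R$5,062,267.40.
DOL = contribution ÷ EBIT = R$12,853,967.40 ÷ R$5,062,267.40 = 2.5392.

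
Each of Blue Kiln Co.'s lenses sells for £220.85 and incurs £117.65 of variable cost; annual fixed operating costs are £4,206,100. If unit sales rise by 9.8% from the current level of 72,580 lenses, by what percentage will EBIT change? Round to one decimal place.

+22.4%

At 72,580 units, contribution = 72,580 × £103.20 = £7,490,256.00.
Operating income = contribution − fixed costs = £7,490,256.00 − £4,206,100 = £3,284,156.00.
DOL = contribution ÷ EBIT = £7,490,256.00 ÷ £3,284,156.00 = 2.2807.
Operating income changes by 2.2807 × +9.8% = +22.4%.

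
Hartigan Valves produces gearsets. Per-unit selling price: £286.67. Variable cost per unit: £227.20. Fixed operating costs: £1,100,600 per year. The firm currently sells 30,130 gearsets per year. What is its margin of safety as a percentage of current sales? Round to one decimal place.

Unit CM = price − variable cost = £286.67 − £227.20 = £59.47. Break-even units = £1,100,600 ÷ £59.47 = 18,506.81; break-even revenue = 18,506.81 × £286.67 = £5,305,347.27.
Actual sales revenue = 30,130 × £286.67 = £8,637,367.10.
Margin of safety = (£8,637,367.10 − £5,305,347.27) ÷ £8,637,367.10 = 38.6%.

38.6%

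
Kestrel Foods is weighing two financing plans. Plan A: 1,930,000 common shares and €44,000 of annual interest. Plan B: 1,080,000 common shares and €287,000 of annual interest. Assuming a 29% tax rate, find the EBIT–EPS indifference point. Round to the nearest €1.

€595,753

Set EPS_A = EPS_B: (EBIT − €44,000)(1 − 0.29) ÷ 1,930,000 = (EBIT − €287,000)(1 − 0.29) ÷ 1,080,000.
Cancelling (1 − t) and cross-multiplying: 1,080,000·(EBIT − 44,000) = 1,930,000·(EBIT − 287,000).
Solving, EBIT = (287,000·1,930,000 − 44,000·1,080,000) / (1,930,000 − 1,080,000) = 506,390,000,000 / 850,000 = 595,752.94.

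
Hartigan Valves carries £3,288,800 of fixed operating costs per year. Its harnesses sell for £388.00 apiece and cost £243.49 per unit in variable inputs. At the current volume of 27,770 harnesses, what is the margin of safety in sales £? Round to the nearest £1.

£1,944,545

Each unit contributes £388.00 − £243.49 = £144.51. Break-even units = £3,288,800 ÷ £144.51 = 22,758.29; break-even revenue = 22,758.29 × £388.00 = £8,830,215.21.
Actual sales revenue = 27,770 × £388.00 = £10,774,760.00.
Margin of safety = £10,774,760.00 − £8,830,215.21 = £1,944,545.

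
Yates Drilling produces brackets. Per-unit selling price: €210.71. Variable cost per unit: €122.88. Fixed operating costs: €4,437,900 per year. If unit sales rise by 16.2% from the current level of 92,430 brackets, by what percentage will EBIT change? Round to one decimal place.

Contribution at this volume is 92,430 × €87.83 = €8,118,126.90.
Operating income = contribution − fixed costs = €8,118,126.90 − €4,437,900 = €3,680,226.90.
So DOL = total CM / EBIT = €8,118,126.90 / €3,680,226.90 = 2.2059.
Operating income changes by 2.2059 × +16.2% = +35.7%.

+35.7%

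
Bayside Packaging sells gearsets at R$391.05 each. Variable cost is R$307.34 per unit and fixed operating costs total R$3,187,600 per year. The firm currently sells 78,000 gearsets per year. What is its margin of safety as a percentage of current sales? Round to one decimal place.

Unit CM = price − variable cost = R$391.05 − R$307.34 = R$83.71. Break-even units = R$3,187,600 ÷ R$83.71 = 38,079.08; break-even revenue = 38,079.08 × R$391.05 = R$14,890,825.23.
Actual sales revenue = 78,000 × R$391.05 = R$30,501,900.00.
Margin of safety = (R$30,501,900.00 − R$14,890,825.23) ÷ R$30,501,900.00 = 51.2%.

51.2%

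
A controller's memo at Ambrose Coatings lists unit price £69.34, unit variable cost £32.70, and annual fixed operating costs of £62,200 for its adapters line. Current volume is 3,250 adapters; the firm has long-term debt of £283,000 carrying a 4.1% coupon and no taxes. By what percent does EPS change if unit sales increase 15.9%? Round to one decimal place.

+41.8%

At 3,250 units, contribution = 3,250 × £36.64 = £119,080.00.
EBIT = £119,080.00 − £62,200 = £56,880.00.
After interest of £11,603.00, pre-tax earnings = £45,277.00.
Degree of combined leverage = contribution ÷ (EBIT − I) = £119,080.00 ÷ £45,277.00 = 2.6300.
%ΔEPS = DCL × %ΔSales = 2.6300 × +15.9% = +41.8%.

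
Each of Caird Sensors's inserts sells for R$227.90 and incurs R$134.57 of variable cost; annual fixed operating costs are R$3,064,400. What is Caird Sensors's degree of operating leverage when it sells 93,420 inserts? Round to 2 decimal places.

At 93,420 units, contribution = 93,420 × R$93.33 = R$8,718,888.60.
EBIT = R$8,718,888.60 − R$3,064,400 = R$5,654,488.60.
So DOL = total CM / EBIT = R$8,718,888.60 / R$5,654,488.60 = 1.5419.

1.54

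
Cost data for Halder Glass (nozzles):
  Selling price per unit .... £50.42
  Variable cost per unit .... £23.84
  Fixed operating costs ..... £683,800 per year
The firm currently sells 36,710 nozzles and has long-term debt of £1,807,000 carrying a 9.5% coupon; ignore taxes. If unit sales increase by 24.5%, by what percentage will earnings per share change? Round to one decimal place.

At 36,710 units, contribution = 36,710 × £26.58 = £975,751.80.
Subtracting fixed costs: EBIT = £975,751.80 − £683,800 = £291,951.80.
Interest = £171,665.00, so EBIT − I = £120,286.80.
Degree of combined leverage = contribution ÷ (EBIT − I) = £975,751.80 ÷ £120,286.80 = 8.1119.
EPS therefore changes by 8.1119 × (+24.5%) = +198.7%.

+198.7%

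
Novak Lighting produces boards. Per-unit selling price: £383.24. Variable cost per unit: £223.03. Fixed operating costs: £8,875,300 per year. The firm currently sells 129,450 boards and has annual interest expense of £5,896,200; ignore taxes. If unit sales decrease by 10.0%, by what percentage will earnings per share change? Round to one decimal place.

-34.8%

Contribution at this volume is 129,450 × £160.21 = £20,739,184.50.
Subtracting fixed costs: EBIT = £20,739,184.50 − £8,875,300 = £11,863,884.50.
Interest = £5,896,200.00, so EBIT − I = £5,967,684.50.
DCL = total CM / (EBIT − I) = £20,739,184.50 / £5,967,684.50 = 3.4752.
EPS therefore changes by 3.4752 × (-10.0%) = -34.8%.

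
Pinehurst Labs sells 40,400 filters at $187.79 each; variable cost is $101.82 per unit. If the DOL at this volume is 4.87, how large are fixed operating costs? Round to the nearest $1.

At 40,400 units, contribution = 40,400 × $85.97 = $3,473,188.00.
Since DOL = CM ÷ EBIT, EBIT = $3,473,188.00 ÷ 4.87 = $713,180.29.
Fixed costs = CM − EBIT = $3,473,188.00 − $713,180.29 = $2,760,008.

$2,760,008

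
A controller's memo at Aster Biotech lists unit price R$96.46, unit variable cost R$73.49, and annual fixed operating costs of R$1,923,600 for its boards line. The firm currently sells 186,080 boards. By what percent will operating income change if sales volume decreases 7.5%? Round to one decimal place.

Total contribution margin = 186,080 × R$22.97 = R$4,274,257.60.
Operating income = contribution − fixed costs = R$4,274,257.60 − R$1,923,600 = R$2,350,657.60.
DOL = contribution ÷ EBIT = R$4,274,257.60 ÷ R$2,350,657.60 = 1.8183.
Operating income changes by 1.8183 × -7.5% = -13.6%.

-13.6%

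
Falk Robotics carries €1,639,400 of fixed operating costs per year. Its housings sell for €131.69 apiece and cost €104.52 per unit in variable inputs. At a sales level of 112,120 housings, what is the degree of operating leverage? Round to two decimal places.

2.17

At 112,120 units, contribution = 112,120 × €27.17 = €3,046,300.40.
Operating income = contribution − fixed costs = €3,046,300.40 − €1,639,400 = €1,406,900.40.
Degree of operating leverage = €3,046,300.40 / €1,406,900.40 = 2.1653.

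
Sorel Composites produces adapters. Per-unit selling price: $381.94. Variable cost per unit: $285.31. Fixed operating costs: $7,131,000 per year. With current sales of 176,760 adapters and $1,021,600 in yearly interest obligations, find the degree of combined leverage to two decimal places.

1.91

At 176,760 units, contribution = 176,760 × $96.63 = $17,080,318.80.
Subtracting fixed costs: EBIT = $17,080,318.80 − $7,131,000 = $9,949,318.80. Interest = $1,021,600.00, so EBIT − I = $8,927,718.80.
Degree of total leverage = total CM / (EBIT − interest) = $17,080,318.80 / $8,927,718.80 = 1.9132.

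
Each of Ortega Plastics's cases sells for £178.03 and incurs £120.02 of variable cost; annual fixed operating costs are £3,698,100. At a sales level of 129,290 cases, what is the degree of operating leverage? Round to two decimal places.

1.97

Contribution at this volume is 129,290 × £58.01 = £7,500,112.90.
Subtracting fixed costs: EBIT = £7,500,112.90 − £3,698,100 = £3,802,012.90.
Degree of operating leverage = £7,500,112.90 / £3,802,012.90 = 1.9727.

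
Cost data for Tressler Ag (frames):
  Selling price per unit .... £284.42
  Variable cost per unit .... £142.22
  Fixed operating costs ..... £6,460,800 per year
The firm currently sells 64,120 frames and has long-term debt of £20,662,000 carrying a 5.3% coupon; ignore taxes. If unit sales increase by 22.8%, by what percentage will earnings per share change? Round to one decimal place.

Total contribution margin = 64,120 × £142.20 = £9,117,864.00.
EBIT = £9,117,864.00 − £6,460,800 = £2,657,064.00.
After interest of £1,095,086.00, pre-tax earnings = £1,561,978.00.
DCL = total CM / (EBIT − I) = £9,117,864.00 / £1,561,978.00 = 5.8374.
EPS therefore changes by 5.8374 × (+22.8%) = +133.1%.

+133.1%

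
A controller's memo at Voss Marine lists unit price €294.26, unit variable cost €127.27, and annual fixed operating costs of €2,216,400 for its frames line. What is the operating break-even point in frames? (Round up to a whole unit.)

13,273 frames

Contribution margin per unit = €294.26 − €127.27 = €166.99.
Break-even volume = fixed costs ÷ CM per unit = €2,216,400 ÷ €166.99 = 13,272.65, so 13,273 frames.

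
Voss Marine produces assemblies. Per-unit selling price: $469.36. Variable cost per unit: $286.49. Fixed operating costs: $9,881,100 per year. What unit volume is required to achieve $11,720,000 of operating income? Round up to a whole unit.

Contribution margin per unit = $469.36 − $286.49 = $182.87.
Required volume = (fixed costs + target profit) ÷ CM = ($9,881,100 + $11,720,000) ÷ $182.87 = 118,122.71, so 118,123 assemblies.

118,123 assemblies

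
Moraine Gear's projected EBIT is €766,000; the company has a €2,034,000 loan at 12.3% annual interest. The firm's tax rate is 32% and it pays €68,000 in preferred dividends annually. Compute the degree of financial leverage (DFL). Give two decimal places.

1.84

Interest = €250,182.00.
Pre-tax preferred-dividend burden = €68,000 ÷ (1 − 0.32) = €100,000.00.
DFL = EBIT ÷ [EBIT − I − D_p/(1−t)] = €766,000 ÷ [€766,000 − €250,182.00 − €100,000.00] = €766,000 ÷ €415,818.00 = 1.8422.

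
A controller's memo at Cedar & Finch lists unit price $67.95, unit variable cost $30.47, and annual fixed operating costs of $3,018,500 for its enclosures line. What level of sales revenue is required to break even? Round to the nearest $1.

$5,472,441

CM per unit = $67.95 − $30.47 = $37.48; CM ratio = $37.48 / $67.95 = 0.5516.
Break-even sales = FC ÷ CM ratio = $3,018,500 × $67.95 / $37.48 = $5,472,441.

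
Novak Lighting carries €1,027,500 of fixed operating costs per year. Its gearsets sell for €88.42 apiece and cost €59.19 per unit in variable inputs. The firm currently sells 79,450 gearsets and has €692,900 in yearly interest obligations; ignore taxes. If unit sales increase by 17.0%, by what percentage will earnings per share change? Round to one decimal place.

Total contribution margin = 79,450 × €29.23 = €2,322,323.50.
EBIT = €2,322,323.50 − €1,027,500 = €1,294,823.50.
Interest = €692,900.00, so EBIT − I = €601,923.50.
DCL = total CM / (EBIT − I) = €2,322,323.50 / €601,923.50 = 3.8582.
%ΔEPS = DCL × %ΔSales = 3.8582 × +17.0% = +65.6%.

+65.6%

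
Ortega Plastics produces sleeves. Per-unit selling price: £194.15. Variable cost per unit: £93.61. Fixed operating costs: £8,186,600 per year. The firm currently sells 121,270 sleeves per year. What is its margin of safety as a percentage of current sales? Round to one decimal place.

Contribution margin per unit = £194.15 − £93.61 = £100.54. Break-even units = £8,186,600 ÷ £100.54 = 81,426.30; break-even revenue = 81,426.30 × £194.15 = £15,808,915.75.
Actual sales revenue = 121,270 × £194.15 = £23,544,570.50.
Margin of safety = (£23,544,570.50 − £15,808,915.75) ÷ £23,544,570.50 = 32.9%.

32.9%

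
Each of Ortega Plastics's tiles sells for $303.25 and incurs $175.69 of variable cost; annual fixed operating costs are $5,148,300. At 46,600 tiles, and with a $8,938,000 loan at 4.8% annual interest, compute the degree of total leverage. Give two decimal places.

Total contribution margin = 46,600 × $127.56 = $5,944,296.00.
Operating income = contribution − fixed costs = $5,944,296.00 − $5,148,300 = $795,996.00. Interest = $429,024.00.
DOL = $5,944,296.00 ÷ $795,996.00 = 7.4677; DFL = $795,996.00 ÷ $366,972.00 = 2.1691.
Combined leverage = 7.4677 × 2.1691 = 16.1982.

16.20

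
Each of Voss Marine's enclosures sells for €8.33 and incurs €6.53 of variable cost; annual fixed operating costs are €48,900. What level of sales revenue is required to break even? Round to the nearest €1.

€226,298

Contribution margin per unit = €8.33 − €6.53 = €1.80, a CM ratio of €1.80 ÷ €8.33 = 0.2161.
Break-even revenue = fixed costs × price ÷ CM = €48,900 × €8.33 ÷ €1.80 = €226,298.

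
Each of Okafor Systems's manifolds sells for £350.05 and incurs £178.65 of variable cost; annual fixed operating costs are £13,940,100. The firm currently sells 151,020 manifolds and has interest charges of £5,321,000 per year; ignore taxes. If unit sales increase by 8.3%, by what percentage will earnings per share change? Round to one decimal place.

Contribution at this volume is 151,020 × £171.40 = £25,884,828.00.
Subtracting fixed costs: EBIT = £25,884,828.00 − £13,940,100 = £11,944,728.00.
After interest of £5,321,000.00, pre-tax earnings = £6,623,728.00.
Degree of combined leverage = contribution ÷ (EBIT − I) = £25,884,828.00 ÷ £6,623,728.00 = 3.9079.
EPS therefore changes by 3.9079 × (+8.3%) = +32.4%.

+32.4%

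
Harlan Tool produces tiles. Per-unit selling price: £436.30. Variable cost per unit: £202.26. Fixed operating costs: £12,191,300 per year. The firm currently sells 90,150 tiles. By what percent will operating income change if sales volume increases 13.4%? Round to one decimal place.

Contribution at this volume is 90,150 × £234.04 = £21,098,706.00.
EBIT = £21,098,706.00 − £12,191,300 = £8,907,406.00.
Degree of operating leverage = £21,098,706.00 / £8,907,406.00 = 2.3687.
So EBIT moves 2.3687 × (+13.4%) = +31.7%.

+31.7%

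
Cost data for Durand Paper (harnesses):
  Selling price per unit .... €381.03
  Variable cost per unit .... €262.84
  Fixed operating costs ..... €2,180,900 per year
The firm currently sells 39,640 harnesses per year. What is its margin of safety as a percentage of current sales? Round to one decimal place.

Unit CM = price − variable cost = €381.03 − €262.84 = €118.19. Break-even units = €2,180,900 ÷ €118.19 = 18,452.49; break-even revenue = 18,452.49 × €381.03 = €7,030,952.93.
Actual sales revenue = 39,640 × €381.03 = €15,104,029.20.
Margin of safety = (€15,104,029.20 − €7,030,952.93) ÷ €15,104,029.20 = 53.4%.

53.4%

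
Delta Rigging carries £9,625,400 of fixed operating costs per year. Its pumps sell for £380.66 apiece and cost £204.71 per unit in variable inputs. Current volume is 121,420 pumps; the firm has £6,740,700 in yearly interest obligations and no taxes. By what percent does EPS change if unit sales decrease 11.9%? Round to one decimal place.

-50.9%

Contribution at this volume is 121,420 × £175.95 = £21,363,849.00.
Subtracting fixed costs: EBIT = £21,363,849.00 − £9,625,400 = £11,738,449.00.
Interest = £6,740,700.00, so EBIT − I = £4,997,749.00.
Degree of combined leverage = contribution ÷ (EBIT − I) = £21,363,849.00 ÷ £4,997,749.00 = 4.2747.
%ΔEPS = DCL × %ΔSales = 4.2747 × -11.9% = -50.9%.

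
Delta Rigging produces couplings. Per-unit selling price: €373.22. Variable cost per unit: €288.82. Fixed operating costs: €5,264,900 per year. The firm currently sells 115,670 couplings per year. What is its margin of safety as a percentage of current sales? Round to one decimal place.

Unit CM = price − variable cost = €373.22 − €288.82 = €84.40. Break-even units = €5,264,900 ÷ €84.40 = 62,380.33; break-even revenue = 62,380.33 × €373.22 = €23,281,587.42.
Current sales = 115,670 × €373.22 = €43,170,357.40.
Margin of safety = (€43,170,357.40 − €23,281,587.42) ÷ €43,170,357.40 = 46.1%.

46.1%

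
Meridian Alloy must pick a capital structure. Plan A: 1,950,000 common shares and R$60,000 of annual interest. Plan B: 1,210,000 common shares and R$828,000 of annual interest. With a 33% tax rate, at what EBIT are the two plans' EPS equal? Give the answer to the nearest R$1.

R$2,083,784

At indifference, (EBIT − 60,000)(1 − t)/1,950,000 = (EBIT − 828,000)(1 − t)/1,210,000.
The (1 − t) factor cancels: (EBIT − 60,000) × 1,210,000 = (EBIT − 828,000) × 1,950,000.
Solving, EBIT = (828,000·1,950,000 − 60,000·1,210,000) / (1,950,000 − 1,210,000) = 1,542,000,000,000 / 740,000 = 2,083,783.78.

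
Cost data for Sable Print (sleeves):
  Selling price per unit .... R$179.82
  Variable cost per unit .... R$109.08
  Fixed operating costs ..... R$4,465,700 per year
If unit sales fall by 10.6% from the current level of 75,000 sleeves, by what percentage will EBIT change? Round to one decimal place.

-67.0%

At 75,000 units, contribution = 75,000 × R$70.74 = R$5,305,500.00.
Subtracting fixed costs: EBIT = R$5,305,500.00 − R$4,465,700 = R$839,800.00.
So DOL = total CM / EBIT = R$5,305,500.00 / R$839,800.00 = 6.3176.
%ΔEBIT = DOL × %ΔSales = 6.3176 × -10.6% = -67.0%.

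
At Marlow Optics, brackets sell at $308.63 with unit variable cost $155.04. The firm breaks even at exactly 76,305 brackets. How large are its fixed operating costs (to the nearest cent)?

$11,719,684.95

Contribution margin per unit = $308.63 − $155.04 = $153.59.
Fixed costs = break-even units × CM = 76,305 × $153.59 = $11,719,684.95.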